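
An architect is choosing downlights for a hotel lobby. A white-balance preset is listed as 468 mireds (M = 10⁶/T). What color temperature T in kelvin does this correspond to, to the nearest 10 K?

T = 10⁶ / 468 = 2136.75 K → 2140 K.

2140 K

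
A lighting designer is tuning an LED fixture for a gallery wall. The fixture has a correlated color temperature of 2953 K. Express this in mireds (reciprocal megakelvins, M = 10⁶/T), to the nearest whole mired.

M = 10⁶ / 2953 = 338.639 → 339 mireds.

339 mireds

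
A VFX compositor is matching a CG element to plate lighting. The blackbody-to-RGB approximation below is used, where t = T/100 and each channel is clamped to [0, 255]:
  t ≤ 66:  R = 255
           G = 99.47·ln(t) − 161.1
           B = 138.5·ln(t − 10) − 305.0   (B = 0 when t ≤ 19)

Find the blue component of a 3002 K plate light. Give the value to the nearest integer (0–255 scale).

t = 3002/100 = 30.02; the t ≤ 66 branch applies.
B = 138.5·ln(30.02 − 10) − 305.0 = 138.5·ln 20.02 − 305.0 = 138.5·2.9967 − 305.0 = 110.047.
Rounded: 110.

110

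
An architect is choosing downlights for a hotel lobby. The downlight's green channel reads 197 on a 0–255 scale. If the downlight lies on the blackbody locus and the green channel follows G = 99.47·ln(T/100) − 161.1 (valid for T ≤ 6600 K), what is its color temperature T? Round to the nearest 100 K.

ln t = (197 + 161.1) / 99.47 = 3.6001.
t = e^3.6001 = 36.601.
T = 100·t = 3660 K → 3700 K to the nearest 100 K.

3700 K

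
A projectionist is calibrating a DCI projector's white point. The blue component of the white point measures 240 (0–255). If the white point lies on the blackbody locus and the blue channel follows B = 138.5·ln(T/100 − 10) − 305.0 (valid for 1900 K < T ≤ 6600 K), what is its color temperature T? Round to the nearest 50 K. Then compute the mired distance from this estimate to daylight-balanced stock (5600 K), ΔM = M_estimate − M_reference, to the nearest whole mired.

ln(t − 10) = (240 + 305.0) / 138.5 = 3.9350.
t − 10 = e^3.9350 = 51.163, so t = 61.163.
T = 100·t = 6116 K → 6100 K to the nearest 50 K.
M_estimate = 10⁶/6100 = 163.93; M_reference = 10⁶/5600 = 178.57.
ΔM = 163.93 − 178.57 = -14.64 → -15 mireds.

-15 mireds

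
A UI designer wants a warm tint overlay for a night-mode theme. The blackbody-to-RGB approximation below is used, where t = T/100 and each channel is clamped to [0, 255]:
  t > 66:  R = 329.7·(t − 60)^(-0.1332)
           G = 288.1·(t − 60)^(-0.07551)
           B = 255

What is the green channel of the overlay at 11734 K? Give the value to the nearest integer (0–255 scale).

t = 11734/100 = 117.34; the t > 66 branch applies.
G = 288.1·(117.34 − 60)^(-0.07551) = 288.1·57.34^(-0.07551) = 288.1·0.73658 = 212.208.
Rounded: 212.

212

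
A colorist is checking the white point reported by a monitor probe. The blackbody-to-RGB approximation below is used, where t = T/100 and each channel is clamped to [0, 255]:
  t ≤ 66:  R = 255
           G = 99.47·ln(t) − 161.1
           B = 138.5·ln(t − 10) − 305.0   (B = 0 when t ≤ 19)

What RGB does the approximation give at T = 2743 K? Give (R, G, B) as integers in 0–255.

(255, 168, 91)

t = 2743/100 = 27.43; the t ≤ 66 branch applies.
R = 255 by definition for t ≤ 66.
G = 99.47·ln 27.43 − 161.1 = 99.47·3.3116 − 161.1 = 168.309.
B = 138.5·ln(27.43 − 10) − 305.0 = 138.5·ln 17.43 − 305.0 = 138.5·2.8582 − 305.0 = 90.860.
Rounded: (255, 168, 91).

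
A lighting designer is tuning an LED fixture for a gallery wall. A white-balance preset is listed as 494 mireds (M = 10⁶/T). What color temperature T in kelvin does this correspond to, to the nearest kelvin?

2024 K

T = 10⁶ / 494 = 2024.29 K → 2024 K.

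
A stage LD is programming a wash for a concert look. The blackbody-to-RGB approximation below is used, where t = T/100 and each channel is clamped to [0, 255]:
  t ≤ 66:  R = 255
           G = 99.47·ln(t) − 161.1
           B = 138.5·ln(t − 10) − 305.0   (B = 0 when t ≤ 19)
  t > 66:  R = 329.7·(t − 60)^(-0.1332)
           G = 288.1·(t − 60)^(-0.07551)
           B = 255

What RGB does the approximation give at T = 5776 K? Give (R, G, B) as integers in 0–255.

(255, 242, 230)

t = 5776/100 = 57.76; the t ≤ 66 branch applies.
R = 255 by definition for t ≤ 66.
G = 99.47·ln 57.76 − 161.1 = 99.47·4.0563 − 161.1 = 242.380.
B = 138.5·ln(57.76 − 10) − 305.0 = 138.5·ln 47.76 − 305.0 = 138.5·3.8662 − 305.0 = 230.467.
Rounded: (255, 242, 230).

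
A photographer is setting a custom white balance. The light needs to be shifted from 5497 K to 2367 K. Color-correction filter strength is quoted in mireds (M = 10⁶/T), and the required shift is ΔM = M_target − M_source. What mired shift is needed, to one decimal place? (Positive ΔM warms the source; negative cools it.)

+240.6 mireds

M_source = 10⁶/5497 = 181.917; M_target = 10⁶/2367 = 422.476.
ΔM = 422.476 − 181.917 = 240.558 → +240.6 mireds, a warming shift.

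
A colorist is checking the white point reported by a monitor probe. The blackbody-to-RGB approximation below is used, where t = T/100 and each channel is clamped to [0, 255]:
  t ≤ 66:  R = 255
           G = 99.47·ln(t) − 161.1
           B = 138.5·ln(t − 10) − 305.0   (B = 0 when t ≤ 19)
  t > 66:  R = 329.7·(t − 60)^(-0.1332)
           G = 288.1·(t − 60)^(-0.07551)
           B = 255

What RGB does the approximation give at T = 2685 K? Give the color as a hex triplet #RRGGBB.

#FFA656

t = 2685/100 = 26.85; the t ≤ 66 branch applies.
R = 255 by definition for t ≤ 66.
G = 99.47·ln 26.85 − 161.1 = 99.47·3.2903 − 161.1 = 166.183.
B = 138.5·ln(26.85 − 10) − 305.0 = 138.5·ln 16.85 − 305.0 = 138.5·2.8244 − 305.0 = 86.173.
Rounded: (255, 166, 86).
In hex: #FFA656.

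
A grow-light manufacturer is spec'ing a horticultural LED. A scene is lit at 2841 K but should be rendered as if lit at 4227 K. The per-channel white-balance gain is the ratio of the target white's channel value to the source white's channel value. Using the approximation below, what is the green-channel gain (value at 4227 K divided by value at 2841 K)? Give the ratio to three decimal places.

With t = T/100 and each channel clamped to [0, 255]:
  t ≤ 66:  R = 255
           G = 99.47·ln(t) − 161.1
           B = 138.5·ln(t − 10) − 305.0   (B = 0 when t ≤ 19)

At 2841 K (t = 28.41):
  G = 99.47·ln 28.41 − 161.1 = 99.47·3.3467 − 161.1 = 171.800.
At 4227 K (t = 42.27):
  G = 99.47·ln 42.27 − 161.1 = 99.47·3.7441 − 161.1 = 211.323.
Gain = 211.323 / 171.800 = 1.2301 → 1.230.

1.230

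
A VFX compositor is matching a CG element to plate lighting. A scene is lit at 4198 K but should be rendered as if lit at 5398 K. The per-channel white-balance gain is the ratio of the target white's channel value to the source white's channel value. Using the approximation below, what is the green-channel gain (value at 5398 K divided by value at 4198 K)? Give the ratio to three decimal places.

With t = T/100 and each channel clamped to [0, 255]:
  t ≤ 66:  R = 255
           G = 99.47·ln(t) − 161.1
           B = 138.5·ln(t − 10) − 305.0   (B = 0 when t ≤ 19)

1.119

At 4198 K (t = 41.98):
  G = 99.47·ln 41.98 − 161.1 = 99.47·3.7372 − 161.1 = 210.639.
At 5398 K (t = 53.98):
  G = 99.47·ln 53.98 − 161.1 = 99.47·3.9886 − 161.1 = 235.647.
Gain = 235.647 / 210.639 = 1.1187 → 1.119.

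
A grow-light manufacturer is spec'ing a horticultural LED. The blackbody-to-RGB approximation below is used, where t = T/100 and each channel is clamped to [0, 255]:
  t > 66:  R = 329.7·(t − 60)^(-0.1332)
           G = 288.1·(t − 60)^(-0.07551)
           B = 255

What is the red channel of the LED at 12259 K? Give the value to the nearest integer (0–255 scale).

t = 12259/100 = 122.59; the t > 66 branch applies.
R = 329.7·(122.59 − 60)^(-0.1332) = 329.7·62.59^(-0.1332) = 329.7·0.57638 = 190.031.
Rounded: 190.

190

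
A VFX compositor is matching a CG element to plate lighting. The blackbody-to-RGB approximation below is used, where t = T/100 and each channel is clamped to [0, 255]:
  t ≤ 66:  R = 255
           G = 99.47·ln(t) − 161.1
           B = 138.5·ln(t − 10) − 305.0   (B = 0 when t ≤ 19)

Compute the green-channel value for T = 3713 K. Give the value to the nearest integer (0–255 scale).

t = 3713/100 = 37.13; the t ≤ 66 branch applies.
G = 99.47·ln 37.13 − 161.1 = 99.47·3.6144 − 161.1 = 198.427.
Rounded: 198.

198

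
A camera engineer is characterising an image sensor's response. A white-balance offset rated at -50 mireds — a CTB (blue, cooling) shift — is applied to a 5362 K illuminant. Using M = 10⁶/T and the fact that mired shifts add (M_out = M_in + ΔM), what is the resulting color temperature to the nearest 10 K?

7330 K

M_in = 10⁶/5362 = 186.50 mireds.
M_out = 186.50 + (-50) = 136.50 mireds.
T_out = 10⁶/136.50 = 7326.1 K → 7330 K.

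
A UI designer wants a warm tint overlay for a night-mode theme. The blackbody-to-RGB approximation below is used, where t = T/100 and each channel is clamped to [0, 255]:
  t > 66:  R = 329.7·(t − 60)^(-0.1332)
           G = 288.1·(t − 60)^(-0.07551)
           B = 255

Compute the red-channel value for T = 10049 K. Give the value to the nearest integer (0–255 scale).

201

t = 10049/100 = 100.49; the t > 66 branch applies.
R = 329.7·(100.49 − 60)^(-0.1332) = 329.7·40.49^(-0.1332) = 329.7·0.61080 = 201.382.
Rounded: 201.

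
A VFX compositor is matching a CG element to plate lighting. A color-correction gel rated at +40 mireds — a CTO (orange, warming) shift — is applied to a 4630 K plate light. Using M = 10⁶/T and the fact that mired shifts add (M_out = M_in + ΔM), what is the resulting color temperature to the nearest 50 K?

3900 K

M_in = 10⁶/4630 = 215.98 mireds.
M_out = 215.98 + (+40) = 255.98 mireds.
T_out = 10⁶/255.98 = 3906.5 K → 3900 K.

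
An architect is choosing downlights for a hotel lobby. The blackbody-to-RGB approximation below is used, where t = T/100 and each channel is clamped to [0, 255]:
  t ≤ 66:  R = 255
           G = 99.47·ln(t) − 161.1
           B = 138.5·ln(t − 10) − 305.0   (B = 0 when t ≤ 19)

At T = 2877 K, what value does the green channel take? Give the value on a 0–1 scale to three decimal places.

0.679

t = 2877/100 = 28.77; the t ≤ 66 branch applies.
G = 99.47·ln 28.77 − 161.1 = 99.47·3.3593 − 161.1 = 173.053.
On a 0–1 scale: 173.053/255 = 0.6786 → 0.679.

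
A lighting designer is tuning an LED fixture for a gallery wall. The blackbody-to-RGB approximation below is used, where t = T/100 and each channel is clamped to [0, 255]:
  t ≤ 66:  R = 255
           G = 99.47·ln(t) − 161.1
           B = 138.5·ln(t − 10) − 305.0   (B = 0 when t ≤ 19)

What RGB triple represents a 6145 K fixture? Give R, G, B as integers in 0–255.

R=255, G=249, B=241

t = 6145/100 = 61.45; the t ≤ 66 branch applies.
R = 255 by definition for t ≤ 66.
G = 99.47·ln 61.45 − 161.1 = 99.47·4.1182 − 161.1 = 248.540.
B = 138.5·ln(61.45 − 10) − 305.0 = 138.5·ln 51.45 − 305.0 = 138.5·3.9406 − 305.0 = 240.775.
Rounded: (255, 249, 241).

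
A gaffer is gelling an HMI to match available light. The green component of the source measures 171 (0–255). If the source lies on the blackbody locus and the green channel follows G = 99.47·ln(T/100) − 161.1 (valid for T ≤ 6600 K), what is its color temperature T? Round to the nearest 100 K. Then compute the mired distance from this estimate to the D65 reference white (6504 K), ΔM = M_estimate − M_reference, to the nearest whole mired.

ln t = (171 + 161.1) / 99.47 = 3.3387.
t = e^3.3387 = 28.182.
T = 100·t = 2818 K → 2800 K to the nearest 100 K.
M_estimate = 10⁶/2800 = 357.14; M_reference = 10⁶/6504 = 153.75.
ΔM = 357.14 − 153.75 = 203.39 → +203 mireds.

+203 mireds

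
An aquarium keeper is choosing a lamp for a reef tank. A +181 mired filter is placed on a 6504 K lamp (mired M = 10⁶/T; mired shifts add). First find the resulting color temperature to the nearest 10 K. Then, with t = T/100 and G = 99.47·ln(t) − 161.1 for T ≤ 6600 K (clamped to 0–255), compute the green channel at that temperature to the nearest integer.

177

M_in = 10⁶/6504 = 153.75; M_out = 153.75 + (+181) = 334.75.
T_out = 10⁶/334.75 = 2987.3 K → 2990 K; t = 29.9.
G = 99.47·ln 29.9 − 161.1 = 99.47·3.3979 − 161.1 = 176.885.
Rounded: 177.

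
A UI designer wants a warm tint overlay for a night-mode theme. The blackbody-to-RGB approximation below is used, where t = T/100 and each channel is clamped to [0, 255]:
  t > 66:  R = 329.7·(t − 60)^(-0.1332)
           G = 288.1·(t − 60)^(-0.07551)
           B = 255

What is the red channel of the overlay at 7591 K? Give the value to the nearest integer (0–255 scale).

228

t = 7591/100 = 75.91; the t > 66 branch applies.
R = 329.7·(75.91 − 60)^(-0.1332) = 329.7·15.91^(-0.1332) = 329.7·0.69173 = 228.064.
Rounded: 228.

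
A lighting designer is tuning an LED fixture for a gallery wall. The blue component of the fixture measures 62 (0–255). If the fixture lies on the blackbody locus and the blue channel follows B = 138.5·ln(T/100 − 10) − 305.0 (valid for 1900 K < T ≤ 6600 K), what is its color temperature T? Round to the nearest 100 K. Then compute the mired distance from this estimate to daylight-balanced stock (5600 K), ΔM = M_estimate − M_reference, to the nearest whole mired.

+238 mireds

ln(t − 10) = (62 + 305.0) / 138.5 = 2.6498.
t − 10 = e^2.6498 = 14.151, so t = 24.151.
T = 100·t = 2415 K → 2400 K to the nearest 100 K.
M_estimate = 10⁶/2400 = 416.67; M_reference = 10⁶/5600 = 178.57.
ΔM = 416.67 − 178.57 = 238.10 → +238 mireds.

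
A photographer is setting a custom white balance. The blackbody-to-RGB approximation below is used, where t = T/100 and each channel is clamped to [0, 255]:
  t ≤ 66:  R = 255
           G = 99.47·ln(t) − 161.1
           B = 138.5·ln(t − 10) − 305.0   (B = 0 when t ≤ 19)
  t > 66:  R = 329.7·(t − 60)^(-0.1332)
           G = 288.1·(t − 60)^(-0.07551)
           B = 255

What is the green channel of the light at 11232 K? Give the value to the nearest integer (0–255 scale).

214

t = 11232/100 = 112.32; the t > 66 branch applies.
G = 288.1·(112.32 − 60)^(-0.07551) = 288.1·52.32^(-0.07551) = 288.1·0.74169 = 213.681.
Rounded: 214.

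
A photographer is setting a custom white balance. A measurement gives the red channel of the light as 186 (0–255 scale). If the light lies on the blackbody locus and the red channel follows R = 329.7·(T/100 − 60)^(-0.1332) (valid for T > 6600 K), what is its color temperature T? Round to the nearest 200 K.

13400 K

(t − 60)^(-0.1332) = 186/329.7 = 0.56415.
t − 60 = 0.56415^(1/-0.1332) = 0.56415^(-7.508) = 73.521, so t = 133.521.
T = 100·t = 13352 K → 13400 K to the nearest 200 K.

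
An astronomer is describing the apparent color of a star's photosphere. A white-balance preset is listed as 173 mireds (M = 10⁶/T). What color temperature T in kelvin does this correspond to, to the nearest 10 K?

T = 10⁶ / 173 = 5780.35 K → 5780 K.

5780 K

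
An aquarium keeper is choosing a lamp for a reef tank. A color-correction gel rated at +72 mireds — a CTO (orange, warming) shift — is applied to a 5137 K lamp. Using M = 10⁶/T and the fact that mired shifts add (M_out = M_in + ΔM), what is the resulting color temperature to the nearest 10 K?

M_in = 10⁶/5137 = 194.67 mireds.
M_out = 194.67 + (+72) = 266.67 mireds.
T_out = 10⁶/266.67 = 3750.0 K → 3750 K.

3750 K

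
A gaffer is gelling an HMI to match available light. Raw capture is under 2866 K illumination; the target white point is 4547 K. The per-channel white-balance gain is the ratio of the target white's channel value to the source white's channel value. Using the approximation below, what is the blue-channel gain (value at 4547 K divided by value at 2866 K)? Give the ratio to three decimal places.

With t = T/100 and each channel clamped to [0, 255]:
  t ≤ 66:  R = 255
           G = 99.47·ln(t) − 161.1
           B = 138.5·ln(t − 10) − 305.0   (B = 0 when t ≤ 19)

At 2866 K (t = 28.66):
  B = 138.5·ln(28.66 − 10) − 305.0 = 138.5·ln 18.66 − 305.0 = 138.5·2.9264 − 305.0 = 100.304.
At 4547 K (t = 45.47):
  B = 138.5·ln(45.47 − 10) − 305.0 = 138.5·ln 35.47 − 305.0 = 138.5·3.5687 − 305.0 = 189.263.
Gain = 189.263 / 100.304 = 1.8869 → 1.887.

1.887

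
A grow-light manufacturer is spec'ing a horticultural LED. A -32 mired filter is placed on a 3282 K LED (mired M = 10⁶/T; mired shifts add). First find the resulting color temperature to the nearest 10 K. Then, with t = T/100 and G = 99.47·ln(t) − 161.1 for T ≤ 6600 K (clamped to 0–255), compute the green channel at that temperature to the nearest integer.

M_in = 10⁶/3282 = 304.69; M_out = 304.69 + (-32) = 272.69.
T_out = 10⁶/272.69 = 3667.1 K → 3670 K; t = 36.7.
G = 99.47·ln 36.7 − 161.1 = 99.47·3.6028 − 161.1 = 197.268.
Rounded: 197.

197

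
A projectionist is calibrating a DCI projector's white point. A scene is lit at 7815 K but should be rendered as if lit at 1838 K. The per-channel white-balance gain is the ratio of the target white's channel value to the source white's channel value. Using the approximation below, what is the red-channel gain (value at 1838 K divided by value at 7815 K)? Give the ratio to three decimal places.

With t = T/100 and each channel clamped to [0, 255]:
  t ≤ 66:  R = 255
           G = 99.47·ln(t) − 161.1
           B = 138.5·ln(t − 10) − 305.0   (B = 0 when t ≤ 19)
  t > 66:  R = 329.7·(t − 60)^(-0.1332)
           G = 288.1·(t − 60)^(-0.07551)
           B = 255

At 7815 K (t = 78.15):
  R = 329.7·(78.15 − 60)^(-0.1332) = 329.7·18.15^(-0.1332) = 329.7·0.67970 = 224.097.
At 1838 K (t = 18.38):
  R = 255 by definition for t ≤ 66.
Gain = 255.000 / 224.097 = 1.1379 → 1.138.

1.138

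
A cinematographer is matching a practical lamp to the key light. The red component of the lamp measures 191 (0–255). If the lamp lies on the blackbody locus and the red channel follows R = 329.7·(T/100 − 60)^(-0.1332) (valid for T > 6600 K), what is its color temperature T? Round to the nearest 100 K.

(t − 60)^(-0.1332) = 191/329.7 = 0.57931.
t − 60 = 0.57931^(1/-0.1332) = 0.57931^(-7.508) = 60.245, so t = 120.245.
T = 100·t = 12025 K → 12000 K to the nearest 100 K.

12000 K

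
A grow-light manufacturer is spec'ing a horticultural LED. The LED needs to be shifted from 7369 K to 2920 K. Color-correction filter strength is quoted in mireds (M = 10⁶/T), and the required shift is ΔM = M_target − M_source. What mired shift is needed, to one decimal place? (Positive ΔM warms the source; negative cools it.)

+206.8 mireds

M_source = 10⁶/7369 = 135.704; M_target = 10⁶/2920 = 342.466.
ΔM = 342.466 − 135.704 = 206.762 → +206.8 mireds, a warming shift.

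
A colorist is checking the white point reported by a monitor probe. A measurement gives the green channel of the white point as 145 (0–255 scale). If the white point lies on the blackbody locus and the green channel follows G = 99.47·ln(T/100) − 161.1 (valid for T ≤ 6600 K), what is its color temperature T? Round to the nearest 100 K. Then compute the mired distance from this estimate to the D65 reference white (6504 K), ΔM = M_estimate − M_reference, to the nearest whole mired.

ln t = (145 + 161.1) / 99.47 = 3.0773.
t = e^3.0773 = 21.700.
T = 100·t = 2170 K → 2200 K to the nearest 100 K.
M_estimate = 10⁶/2200 = 454.55; M_reference = 10⁶/6504 = 153.75.
ΔM = 454.55 − 153.75 = 300.79 → +301 mireds.

+301 mireds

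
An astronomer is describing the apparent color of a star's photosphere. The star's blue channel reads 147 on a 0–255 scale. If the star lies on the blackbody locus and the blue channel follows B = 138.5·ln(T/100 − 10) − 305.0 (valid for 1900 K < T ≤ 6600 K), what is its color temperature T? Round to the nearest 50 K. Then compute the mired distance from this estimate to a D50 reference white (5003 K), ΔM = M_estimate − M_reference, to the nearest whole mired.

+78 mireds

ln(t − 10) = (147 + 305.0) / 138.5 = 3.2635.
t − 10 = e^3.2635 = 26.142, so t = 36.142.
T = 100·t = 3614 K → 3600 K to the nearest 50 K.
M_estimate = 10⁶/3600 = 277.78; M_reference = 10⁶/5003 = 199.88.
ΔM = 277.78 − 199.88 = 77.90 → +78 mireds.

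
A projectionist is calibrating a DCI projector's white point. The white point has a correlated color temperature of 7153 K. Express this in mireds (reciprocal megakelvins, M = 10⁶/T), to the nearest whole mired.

140 mireds

M = 10⁶ / 7153 = 139.801 → 140 mireds.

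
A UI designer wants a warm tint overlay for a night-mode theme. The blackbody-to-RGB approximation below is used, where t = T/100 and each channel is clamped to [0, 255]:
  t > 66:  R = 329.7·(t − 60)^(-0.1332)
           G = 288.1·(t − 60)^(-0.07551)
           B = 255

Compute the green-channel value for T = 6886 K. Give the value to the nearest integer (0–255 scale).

t = 6886/100 = 68.86; the t > 66 branch applies.
G = 288.1·(68.86 − 60)^(-0.07551) = 288.1·8.86^(-0.07551) = 288.1·0.84812 = 244.344.
Rounded: 244.

244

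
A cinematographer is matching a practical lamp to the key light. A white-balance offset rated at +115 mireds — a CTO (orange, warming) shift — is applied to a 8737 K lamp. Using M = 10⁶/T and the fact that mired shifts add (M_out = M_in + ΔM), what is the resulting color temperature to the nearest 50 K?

4350 K

M_in = 10⁶/8737 = 114.46 mireds.
M_out = 114.46 + (+115) = 229.46 mireds.
T_out = 10⁶/229.46 = 4358.1 K → 4350 K.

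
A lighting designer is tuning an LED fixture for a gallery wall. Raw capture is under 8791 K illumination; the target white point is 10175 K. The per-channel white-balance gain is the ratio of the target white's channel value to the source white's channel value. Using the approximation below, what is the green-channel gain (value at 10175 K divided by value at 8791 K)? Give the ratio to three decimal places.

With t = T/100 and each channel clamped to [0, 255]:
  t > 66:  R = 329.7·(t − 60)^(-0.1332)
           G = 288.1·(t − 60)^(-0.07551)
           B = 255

At 8791 K (t = 87.91):
  G = 288.1·(87.91 − 60)^(-0.07551) = 288.1·27.91^(-0.07551) = 288.1·0.77773 = 224.065.
At 10175 K (t = 101.75):
  G = 288.1·(101.75 − 60)^(-0.07551) = 288.1·41.75^(-0.07551) = 288.1·0.75444 = 217.354.
Gain = 217.354 / 224.065 = 0.9700 → 0.970.

0.970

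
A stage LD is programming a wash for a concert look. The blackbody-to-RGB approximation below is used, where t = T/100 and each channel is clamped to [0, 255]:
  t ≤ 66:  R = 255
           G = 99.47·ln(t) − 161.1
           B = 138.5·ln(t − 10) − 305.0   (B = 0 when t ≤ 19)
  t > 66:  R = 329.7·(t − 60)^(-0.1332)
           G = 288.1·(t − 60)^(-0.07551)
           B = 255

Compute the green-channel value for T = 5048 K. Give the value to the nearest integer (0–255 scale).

t = 5048/100 = 50.48; the t ≤ 66 branch applies.
G = 99.47·ln 50.48 − 161.1 = 99.47·3.9216 − 161.1 = 228.979.
Rounded: 229.

229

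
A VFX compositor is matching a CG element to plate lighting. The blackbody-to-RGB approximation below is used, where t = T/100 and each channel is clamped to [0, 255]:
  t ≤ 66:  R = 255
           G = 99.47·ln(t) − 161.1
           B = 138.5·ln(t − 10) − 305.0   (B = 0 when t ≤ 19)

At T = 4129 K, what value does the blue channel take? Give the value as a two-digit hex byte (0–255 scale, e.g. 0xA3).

t = 4129/100 = 41.29; the t ≤ 66 branch applies.
B = 138.5·ln(41.29 − 10) − 305.0 = 138.5·ln 31.29 − 305.0 = 138.5·3.4433 − 305.0 = 171.897.
Rounded: 172; in hex, 0xAC.

0xAC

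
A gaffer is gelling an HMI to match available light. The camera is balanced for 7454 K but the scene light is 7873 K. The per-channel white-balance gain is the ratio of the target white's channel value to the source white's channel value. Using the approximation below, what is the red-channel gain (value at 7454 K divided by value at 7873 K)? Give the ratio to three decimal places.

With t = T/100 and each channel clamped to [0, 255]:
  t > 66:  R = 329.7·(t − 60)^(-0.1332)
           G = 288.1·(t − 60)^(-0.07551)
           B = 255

At 7873 K (t = 78.73):
  R = 329.7·(78.73 − 60)^(-0.1332) = 329.7·18.73^(-0.1332) = 329.7·0.67686 = 223.160.
At 7454 K (t = 74.54):
  R = 329.7·(74.54 − 60)^(-0.1332) = 329.7·14.54^(-0.1332) = 329.7·0.70008 = 230.816.
Gain = 230.816 / 223.160 = 1.0343 → 1.034.

1.034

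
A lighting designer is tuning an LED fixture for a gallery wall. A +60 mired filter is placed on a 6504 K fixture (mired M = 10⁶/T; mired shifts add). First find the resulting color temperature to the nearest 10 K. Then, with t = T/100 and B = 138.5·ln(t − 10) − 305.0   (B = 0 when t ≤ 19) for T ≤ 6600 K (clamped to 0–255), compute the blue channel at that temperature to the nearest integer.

M_in = 10⁶/6504 = 153.75; M_out = 153.75 + (+60) = 213.75.
T_out = 10⁶/213.75 = 4678.3 K → 4680 K; t = 46.8.
B = 138.5·ln(46.8 − 10) − 305.0 = 138.5·ln 36.8 − 305.0 = 138.5·3.6055 − 305.0 = 194.361.
Rounded: 194.

194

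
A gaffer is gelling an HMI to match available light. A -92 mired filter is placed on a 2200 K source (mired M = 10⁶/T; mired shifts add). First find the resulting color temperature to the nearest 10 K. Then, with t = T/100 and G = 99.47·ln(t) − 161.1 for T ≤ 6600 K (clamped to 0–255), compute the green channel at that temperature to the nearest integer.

M_in = 10⁶/2200 = 454.55; M_out = 454.55 + (-92) = 362.55.
T_out = 10⁶/362.55 = 2758.3 K → 2760 K; t = 27.6.
G = 99.47·ln 27.6 − 161.1 = 99.47·3.3178 − 161.1 = 168.923.
Rounded: 169.

169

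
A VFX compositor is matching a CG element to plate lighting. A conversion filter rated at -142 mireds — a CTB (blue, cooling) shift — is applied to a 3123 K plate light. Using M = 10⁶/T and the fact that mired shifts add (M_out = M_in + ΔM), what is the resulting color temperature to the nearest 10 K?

5610 K

M_in = 10⁶/3123 = 320.20 mireds.
M_out = 320.20 + (-142) = 178.20 mireds.
T_out = 10⁶/178.20 = 5611.5 K → 5610 K.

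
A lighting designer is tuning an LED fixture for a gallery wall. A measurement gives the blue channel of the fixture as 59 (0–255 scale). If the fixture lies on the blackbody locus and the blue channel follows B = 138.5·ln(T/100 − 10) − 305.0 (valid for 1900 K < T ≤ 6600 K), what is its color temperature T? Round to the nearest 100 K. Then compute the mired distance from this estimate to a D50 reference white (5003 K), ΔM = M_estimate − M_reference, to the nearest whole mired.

ln(t − 10) = (59 + 305.0) / 138.5 = 2.6282.
t − 10 = e^2.6282 = 13.848, so t = 23.848.
T = 100·t = 2385 K → 2400 K to the nearest 100 K.
M_estimate = 10⁶/2400 = 416.67; M_reference = 10⁶/5003 = 199.88.
ΔM = 416.67 − 199.88 = 216.79 → +217 mireds.

+217 mireds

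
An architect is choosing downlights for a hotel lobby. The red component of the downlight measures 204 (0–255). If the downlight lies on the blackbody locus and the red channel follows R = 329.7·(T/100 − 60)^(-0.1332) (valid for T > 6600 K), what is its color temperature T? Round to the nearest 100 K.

9700 K

(t − 60)^(-0.1332) = 204/329.7 = 0.61874.
t − 60 = 0.61874^(1/-0.1332) = 0.61874^(-7.508) = 36.748, so t = 96.748.
T = 100·t = 9675 K → 9700 K to the nearest 100 K.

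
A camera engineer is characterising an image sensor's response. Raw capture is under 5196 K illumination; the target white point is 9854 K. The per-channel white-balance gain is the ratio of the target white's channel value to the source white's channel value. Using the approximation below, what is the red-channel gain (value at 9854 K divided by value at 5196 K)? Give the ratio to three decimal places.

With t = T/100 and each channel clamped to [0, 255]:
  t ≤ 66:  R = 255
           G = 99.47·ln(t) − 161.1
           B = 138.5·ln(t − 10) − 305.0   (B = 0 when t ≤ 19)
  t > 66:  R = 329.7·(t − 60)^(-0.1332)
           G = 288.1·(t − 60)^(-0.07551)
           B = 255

At 5196 K (t = 51.96):
  R = 255 by definition for t ≤ 66.
At 9854 K (t = 98.54):
  R = 329.7·(98.54 − 60)^(-0.1332) = 329.7·38.54^(-0.1332) = 329.7·0.61483 = 202.710.
Gain = 202.710 / 255.000 = 0.7949 → 0.795.

0.795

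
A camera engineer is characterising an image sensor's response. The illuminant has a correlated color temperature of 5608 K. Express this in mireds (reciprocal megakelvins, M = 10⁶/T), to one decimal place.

178.3 mireds

M = 10⁶ / 5608 = 178.317 → 178.3 mireds.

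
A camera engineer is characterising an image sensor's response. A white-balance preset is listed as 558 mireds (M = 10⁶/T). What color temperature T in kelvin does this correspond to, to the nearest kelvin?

1792 K

T = 10⁶ / 558 = 1792.11 K → 1792 K.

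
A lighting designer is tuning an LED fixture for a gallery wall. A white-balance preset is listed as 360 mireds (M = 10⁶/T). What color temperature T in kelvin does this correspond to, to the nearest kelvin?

2778 K

T = 10⁶ / 360 = 2777.78 K → 2778 K.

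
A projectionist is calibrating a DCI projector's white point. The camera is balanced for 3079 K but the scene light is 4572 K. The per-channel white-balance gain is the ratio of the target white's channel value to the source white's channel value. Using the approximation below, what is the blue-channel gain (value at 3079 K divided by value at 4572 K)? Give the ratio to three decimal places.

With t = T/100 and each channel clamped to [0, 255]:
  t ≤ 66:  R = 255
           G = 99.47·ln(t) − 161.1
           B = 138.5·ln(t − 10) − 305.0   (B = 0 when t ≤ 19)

0.606

At 4572 K (t = 45.72):
  B = 138.5·ln(45.72 − 10) − 305.0 = 138.5·ln 35.72 − 305.0 = 138.5·3.5757 − 305.0 = 190.236.
At 3079 K (t = 30.79):
  B = 138.5·ln(30.79 − 10) − 305.0 = 138.5·ln 20.79 − 305.0 = 138.5·3.0345 − 305.0 = 115.274.
Gain = 115.274 / 190.236 = 0.6060 → 0.606.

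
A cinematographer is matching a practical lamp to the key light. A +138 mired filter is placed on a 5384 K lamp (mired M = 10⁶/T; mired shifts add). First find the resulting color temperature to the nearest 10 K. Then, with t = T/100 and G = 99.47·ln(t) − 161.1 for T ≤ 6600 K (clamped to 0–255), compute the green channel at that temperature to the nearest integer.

M_in = 10⁶/5384 = 185.74; M_out = 185.74 + (+138) = 323.74.
T_out = 10⁶/323.74 = 3088.9 K → 3090 K; t = 30.9.
G = 99.47·ln 30.9 − 161.1 = 99.47·3.4308 − 161.1 = 180.157.
Rounded: 180.

180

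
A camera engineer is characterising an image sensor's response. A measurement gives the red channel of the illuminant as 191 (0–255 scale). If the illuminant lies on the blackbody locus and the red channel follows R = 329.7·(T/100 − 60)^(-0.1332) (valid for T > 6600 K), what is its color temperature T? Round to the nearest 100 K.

(t − 60)^(-0.1332) = 191/329.7 = 0.57931.
t − 60 = 0.57931^(1/-0.1332) = 0.57931^(-7.508) = 60.245, so t = 120.245.
T = 100·t = 12025 K → 12000 K to the nearest 100 K.

12000 K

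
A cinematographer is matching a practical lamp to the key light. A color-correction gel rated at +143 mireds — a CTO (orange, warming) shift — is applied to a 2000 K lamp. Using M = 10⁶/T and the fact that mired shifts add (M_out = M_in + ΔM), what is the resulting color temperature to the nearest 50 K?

M_in = 10⁶/2000 = 500.00 mireds.
M_out = 500.00 + (+143) = 643.00 mireds.
T_out = 10⁶/643.00 = 1555.2 K → 1550 K.

1550 K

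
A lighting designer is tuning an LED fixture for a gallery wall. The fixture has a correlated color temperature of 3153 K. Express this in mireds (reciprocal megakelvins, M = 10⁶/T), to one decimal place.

317.2 mireds

M = 10⁶ / 3153 = 317.158 → 317.2 mireds.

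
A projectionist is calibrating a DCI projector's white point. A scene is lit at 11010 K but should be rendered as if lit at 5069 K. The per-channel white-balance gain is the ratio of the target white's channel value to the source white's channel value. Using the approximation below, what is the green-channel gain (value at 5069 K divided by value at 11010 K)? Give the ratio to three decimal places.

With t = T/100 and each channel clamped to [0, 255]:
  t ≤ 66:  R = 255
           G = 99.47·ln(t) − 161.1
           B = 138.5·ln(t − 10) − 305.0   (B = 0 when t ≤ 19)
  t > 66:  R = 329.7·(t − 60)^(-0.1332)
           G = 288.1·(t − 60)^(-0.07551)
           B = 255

At 11010 K (t = 110.1):
  G = 288.1·(110.1 − 60)^(-0.07551) = 288.1·50.1^(-0.07551) = 288.1·0.74412 = 214.382.
At 5069 K (t = 50.69):
  G = 99.47·ln 50.69 − 161.1 = 99.47·3.9257 − 161.1 = 229.392.
Gain = 229.392 / 214.382 = 1.0700 → 1.070.

1.070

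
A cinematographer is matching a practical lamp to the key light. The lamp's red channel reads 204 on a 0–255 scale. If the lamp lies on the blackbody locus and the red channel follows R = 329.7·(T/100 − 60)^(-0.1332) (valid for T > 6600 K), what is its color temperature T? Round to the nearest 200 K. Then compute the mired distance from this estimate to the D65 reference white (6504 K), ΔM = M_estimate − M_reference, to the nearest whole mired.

-50 mireds

(t − 60)^(-0.1332) = 204/329.7 = 0.61874.
t − 60 = 0.61874^(1/-0.1332) = 0.61874^(-7.508) = 36.748, so t = 96.748.
T = 100·t = 9675 K → 9600 K to the nearest 200 K.
M_estimate = 10⁶/9600 = 104.17; M_reference = 10⁶/6504 = 153.75.
ΔM = 104.17 − 153.75 = -49.58 → -50 mireds.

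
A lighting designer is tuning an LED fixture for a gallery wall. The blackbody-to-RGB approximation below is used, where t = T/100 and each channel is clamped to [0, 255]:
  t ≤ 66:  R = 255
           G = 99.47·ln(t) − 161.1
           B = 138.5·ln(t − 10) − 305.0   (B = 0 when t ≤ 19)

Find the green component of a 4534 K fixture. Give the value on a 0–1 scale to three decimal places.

t = 4534/100 = 45.34; the t ≤ 66 branch applies.
G = 99.47·ln 45.34 − 161.1 = 99.47·3.8142 − 161.1 = 218.297.
On a 0–1 scale: 218.297/255 = 0.8561 → 0.856.

0.856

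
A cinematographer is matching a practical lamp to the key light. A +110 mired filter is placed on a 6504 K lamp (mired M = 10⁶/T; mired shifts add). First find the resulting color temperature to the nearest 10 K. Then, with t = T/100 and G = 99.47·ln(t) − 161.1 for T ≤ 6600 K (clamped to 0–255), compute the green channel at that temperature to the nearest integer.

200

M_in = 10⁶/6504 = 153.75; M_out = 153.75 + (+110) = 263.75.
T_out = 10⁶/263.75 = 3791.4 K → 3790 K; t = 37.9.
G = 99.47·ln 37.9 − 161.1 = 99.47·3.6350 − 161.1 = 200.469.
Rounded: 200.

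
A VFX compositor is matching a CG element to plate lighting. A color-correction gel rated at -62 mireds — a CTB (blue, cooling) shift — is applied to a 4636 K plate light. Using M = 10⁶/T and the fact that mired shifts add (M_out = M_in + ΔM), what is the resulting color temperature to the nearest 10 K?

6510 K

M_in = 10⁶/4636 = 215.70 mireds.
M_out = 215.70 + (-62) = 153.70 mireds.
T_out = 10⁶/153.70 = 6506.0 K → 6510 K.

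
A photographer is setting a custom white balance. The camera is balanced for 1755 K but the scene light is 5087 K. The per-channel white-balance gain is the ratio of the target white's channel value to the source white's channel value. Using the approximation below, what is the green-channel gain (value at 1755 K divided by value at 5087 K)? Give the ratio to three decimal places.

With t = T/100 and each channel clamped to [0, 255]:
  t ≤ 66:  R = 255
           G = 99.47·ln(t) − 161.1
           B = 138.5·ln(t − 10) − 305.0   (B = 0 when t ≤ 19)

At 5087 K (t = 50.87):
  G = 99.47·ln 50.87 − 161.1 = 99.47·3.9293 − 161.1 = 229.745.
At 1755 K (t = 17.55):
  G = 99.47·ln 17.55 − 161.1 = 99.47·2.8651 − 161.1 = 123.887.
Gain = 123.887 / 229.745 = 0.5392 → 0.539.

0.539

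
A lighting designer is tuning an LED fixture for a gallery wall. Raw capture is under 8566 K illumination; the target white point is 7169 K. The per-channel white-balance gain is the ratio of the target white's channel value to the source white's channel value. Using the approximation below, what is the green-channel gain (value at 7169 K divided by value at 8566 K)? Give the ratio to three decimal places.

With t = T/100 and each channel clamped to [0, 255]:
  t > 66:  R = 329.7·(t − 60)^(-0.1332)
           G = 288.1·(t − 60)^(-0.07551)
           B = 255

1.061

At 8566 K (t = 85.66):
  G = 288.1·(85.66 − 60)^(-0.07551) = 288.1·25.66^(-0.07551) = 288.1·0.78269 = 225.492.
At 7169 K (t = 71.69):
  G = 288.1·(71.69 − 60)^(-0.07551) = 288.1·11.69^(-0.07551) = 288.1·0.83056 = 239.283.
Gain = 239.283 / 225.492 = 1.0612 → 1.061.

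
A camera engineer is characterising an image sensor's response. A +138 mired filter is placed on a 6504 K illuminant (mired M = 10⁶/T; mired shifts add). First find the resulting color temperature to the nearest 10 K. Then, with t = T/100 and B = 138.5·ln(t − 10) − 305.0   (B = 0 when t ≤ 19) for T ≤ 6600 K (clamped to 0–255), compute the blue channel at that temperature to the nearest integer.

137

M_in = 10⁶/6504 = 153.75; M_out = 153.75 + (+138) = 291.75.
T_out = 10⁶/291.75 = 3427.6 K → 3430 K; t = 34.3.
B = 138.5·ln(34.3 − 10) − 305.0 = 138.5·ln 24.3 − 305.0 = 138.5·3.1905 − 305.0 = 136.881.
Rounded: 137.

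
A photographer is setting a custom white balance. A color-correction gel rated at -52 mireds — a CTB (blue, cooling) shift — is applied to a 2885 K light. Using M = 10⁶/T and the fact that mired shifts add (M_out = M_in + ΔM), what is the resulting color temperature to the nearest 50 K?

M_in = 10⁶/2885 = 346.62 mireds.
M_out = 346.62 + (-52) = 294.62 mireds.
T_out = 10⁶/294.62 = 3394.2 K → 3400 K.

3400 K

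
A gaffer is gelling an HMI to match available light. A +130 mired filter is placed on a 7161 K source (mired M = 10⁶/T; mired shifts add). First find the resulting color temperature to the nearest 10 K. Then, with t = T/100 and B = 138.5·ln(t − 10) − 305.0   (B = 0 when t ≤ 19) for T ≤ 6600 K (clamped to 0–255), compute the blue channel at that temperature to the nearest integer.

152

M_in = 10⁶/7161 = 139.65; M_out = 139.65 + (+130) = 269.65.
T_out = 10⁶/269.65 = 3708.6 K → 3710 K; t = 37.1.
B = 138.5·ln(37.1 − 10) − 305.0 = 138.5·ln 27.1 − 305.0 = 138.5·3.2995 − 305.0 = 151.985.
Rounded: 152.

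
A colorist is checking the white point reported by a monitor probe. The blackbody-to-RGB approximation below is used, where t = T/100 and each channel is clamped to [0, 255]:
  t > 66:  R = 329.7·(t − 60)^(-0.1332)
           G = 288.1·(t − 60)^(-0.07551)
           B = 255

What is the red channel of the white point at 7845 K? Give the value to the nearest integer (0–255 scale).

224

t = 7845/100 = 78.45; the t > 66 branch applies.
R = 329.7·(78.45 − 60)^(-0.1332) = 329.7·18.45^(-0.1332) = 329.7·0.67822 = 223.608.
Rounded: 224.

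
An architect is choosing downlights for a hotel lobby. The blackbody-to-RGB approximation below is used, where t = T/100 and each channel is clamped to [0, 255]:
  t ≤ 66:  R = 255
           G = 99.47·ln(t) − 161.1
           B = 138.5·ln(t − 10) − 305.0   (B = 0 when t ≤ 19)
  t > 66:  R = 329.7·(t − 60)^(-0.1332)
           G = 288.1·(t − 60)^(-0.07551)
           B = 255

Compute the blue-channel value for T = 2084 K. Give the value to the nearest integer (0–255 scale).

t = 2084/100 = 20.84; the t ≤ 66 branch applies.
B = 138.5·ln(20.84 − 10) − 305.0 = 138.5·ln 10.84 − 305.0 = 138.5·2.3832 − 305.0 = 25.079.
Rounded: 25.

25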